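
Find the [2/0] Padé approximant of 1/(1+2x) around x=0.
4*x**2 - 2*x + 1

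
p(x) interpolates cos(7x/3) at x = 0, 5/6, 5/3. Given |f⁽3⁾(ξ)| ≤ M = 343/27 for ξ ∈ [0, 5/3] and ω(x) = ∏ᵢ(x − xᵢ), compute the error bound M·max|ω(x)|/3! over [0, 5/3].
42875*sqrt(3)/157464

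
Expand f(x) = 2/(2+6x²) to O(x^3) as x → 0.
1 - 3*x**2 + O(x**3)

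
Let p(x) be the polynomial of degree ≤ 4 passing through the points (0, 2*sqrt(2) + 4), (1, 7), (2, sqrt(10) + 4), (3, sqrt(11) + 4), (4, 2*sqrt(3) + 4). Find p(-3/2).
-1951/32 - 385*sqrt(11)/32 + 315*sqrt(3)/64 + 1155*sqrt(2)/64 + 1485*sqrt(10)/64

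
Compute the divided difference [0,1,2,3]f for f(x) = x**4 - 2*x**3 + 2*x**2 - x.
4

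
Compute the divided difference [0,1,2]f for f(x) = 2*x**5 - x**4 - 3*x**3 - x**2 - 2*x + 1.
13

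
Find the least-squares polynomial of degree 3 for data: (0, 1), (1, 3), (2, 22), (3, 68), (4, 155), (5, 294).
59/63 + (-325/189)x + (509/252)x² + (217/108)x³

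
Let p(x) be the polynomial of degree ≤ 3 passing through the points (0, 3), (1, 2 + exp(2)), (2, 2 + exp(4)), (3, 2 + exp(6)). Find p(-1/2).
-5*exp(6)/16 - 35*exp(2)/16 + 67/16 + 21*exp(4)/16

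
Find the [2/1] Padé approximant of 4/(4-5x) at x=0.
1/(1 - 5*x/4)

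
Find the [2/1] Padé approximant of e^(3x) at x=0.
(3*x**2/2 + 2*x + 1)/(1 - x)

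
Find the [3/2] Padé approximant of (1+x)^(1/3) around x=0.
(7*x**3/405 + 7*x**2/15 + 7*x/5 + 1)/(2*x**2/9 + 16*x/15 + 1)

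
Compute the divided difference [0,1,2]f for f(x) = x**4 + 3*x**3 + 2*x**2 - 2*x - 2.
18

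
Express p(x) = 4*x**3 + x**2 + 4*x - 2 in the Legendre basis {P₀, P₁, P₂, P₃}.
(-5/3)P₀ + (32/5)P₁ + (2/3)P₂ + (8/5)P₃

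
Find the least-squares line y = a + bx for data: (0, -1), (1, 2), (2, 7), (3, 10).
a = -6/5, b = 19/5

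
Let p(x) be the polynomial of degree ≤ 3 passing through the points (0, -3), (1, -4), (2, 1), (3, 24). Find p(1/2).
-7/2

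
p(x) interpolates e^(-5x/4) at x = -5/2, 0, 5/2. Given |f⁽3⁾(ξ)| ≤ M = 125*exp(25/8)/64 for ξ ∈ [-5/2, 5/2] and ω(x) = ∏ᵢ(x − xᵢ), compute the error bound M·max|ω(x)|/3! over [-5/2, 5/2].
15625*sqrt(3)*exp(25/8)/13824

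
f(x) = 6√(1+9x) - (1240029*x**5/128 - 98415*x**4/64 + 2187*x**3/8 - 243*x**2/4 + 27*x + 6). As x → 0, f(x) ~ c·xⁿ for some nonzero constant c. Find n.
6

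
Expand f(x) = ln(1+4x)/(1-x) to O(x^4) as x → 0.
4*x - 4*x**2 + 52*x**3/3 + O(x**4)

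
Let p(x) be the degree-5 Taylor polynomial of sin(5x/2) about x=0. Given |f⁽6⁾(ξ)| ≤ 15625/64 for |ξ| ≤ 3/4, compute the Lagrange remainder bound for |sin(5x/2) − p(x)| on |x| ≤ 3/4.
253125/4194304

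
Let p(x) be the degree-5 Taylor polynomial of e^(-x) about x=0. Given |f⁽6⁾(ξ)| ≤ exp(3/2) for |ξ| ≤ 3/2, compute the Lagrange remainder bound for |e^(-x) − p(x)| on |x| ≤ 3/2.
81*exp(3/2)/5120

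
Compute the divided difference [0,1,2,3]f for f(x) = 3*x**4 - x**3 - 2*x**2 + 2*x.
17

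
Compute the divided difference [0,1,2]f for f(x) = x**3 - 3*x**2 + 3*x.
0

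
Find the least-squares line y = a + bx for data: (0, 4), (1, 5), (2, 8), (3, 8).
a = 4, b = 3/2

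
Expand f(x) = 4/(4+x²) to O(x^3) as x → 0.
1 - x**2/4 + O(x**3)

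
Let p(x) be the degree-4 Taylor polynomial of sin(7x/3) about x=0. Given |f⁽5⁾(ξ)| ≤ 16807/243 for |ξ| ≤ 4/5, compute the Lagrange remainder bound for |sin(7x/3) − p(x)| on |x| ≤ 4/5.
2151296/11390625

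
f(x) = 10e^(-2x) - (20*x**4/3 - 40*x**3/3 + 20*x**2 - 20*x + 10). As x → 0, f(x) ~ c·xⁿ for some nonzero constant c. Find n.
5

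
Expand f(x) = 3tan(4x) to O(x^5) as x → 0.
12*x + 64*x**3 + O(x**5)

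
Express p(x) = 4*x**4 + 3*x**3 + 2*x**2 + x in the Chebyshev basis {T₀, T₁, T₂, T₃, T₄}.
(5/2)T₀ + (13/4)T₁ + (3)T₂ + (3/4)T₃ + (1/2)T₄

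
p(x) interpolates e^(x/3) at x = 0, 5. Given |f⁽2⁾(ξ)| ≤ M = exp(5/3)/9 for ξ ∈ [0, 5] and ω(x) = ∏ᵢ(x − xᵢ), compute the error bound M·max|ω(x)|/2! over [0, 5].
25*exp(5/3)/72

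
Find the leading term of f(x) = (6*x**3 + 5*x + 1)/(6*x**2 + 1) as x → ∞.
x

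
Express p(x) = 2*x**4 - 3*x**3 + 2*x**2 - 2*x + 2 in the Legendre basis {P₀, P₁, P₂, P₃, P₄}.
(46/15)P₀ + (-19/5)P₁ + (52/21)P₂ + (-6/5)P₃ + (16/35)P₄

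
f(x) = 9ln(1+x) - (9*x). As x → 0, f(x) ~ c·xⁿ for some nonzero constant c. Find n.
2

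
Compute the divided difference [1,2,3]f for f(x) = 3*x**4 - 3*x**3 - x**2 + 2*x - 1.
56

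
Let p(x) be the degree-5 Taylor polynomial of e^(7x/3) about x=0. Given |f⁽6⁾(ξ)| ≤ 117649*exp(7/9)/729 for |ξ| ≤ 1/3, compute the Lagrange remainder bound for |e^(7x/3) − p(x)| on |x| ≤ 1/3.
117649*exp(7/9)/382637520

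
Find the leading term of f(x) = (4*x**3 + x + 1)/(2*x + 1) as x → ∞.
2*x**2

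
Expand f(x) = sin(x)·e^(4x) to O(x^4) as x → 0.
x + 4*x**2 + 47*x**3/6 + O(x**4)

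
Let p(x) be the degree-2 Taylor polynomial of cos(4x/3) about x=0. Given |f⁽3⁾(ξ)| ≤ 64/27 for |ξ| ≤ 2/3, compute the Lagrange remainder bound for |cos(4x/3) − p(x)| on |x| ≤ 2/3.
256/2187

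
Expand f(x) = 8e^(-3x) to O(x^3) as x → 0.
8 - 24*x + 36*x**2 + O(x**3)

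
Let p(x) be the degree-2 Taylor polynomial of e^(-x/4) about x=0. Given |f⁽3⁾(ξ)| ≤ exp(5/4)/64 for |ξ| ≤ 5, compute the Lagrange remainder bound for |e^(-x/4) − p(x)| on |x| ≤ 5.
125*exp(5/4)/384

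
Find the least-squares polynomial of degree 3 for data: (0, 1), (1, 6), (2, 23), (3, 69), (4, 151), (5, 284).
8/7 + (17/14)x + (15/14)x² + (2)x³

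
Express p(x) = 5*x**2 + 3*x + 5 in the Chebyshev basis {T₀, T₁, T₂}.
(15/2)T₀ + (3)T₁ + (5/2)T₂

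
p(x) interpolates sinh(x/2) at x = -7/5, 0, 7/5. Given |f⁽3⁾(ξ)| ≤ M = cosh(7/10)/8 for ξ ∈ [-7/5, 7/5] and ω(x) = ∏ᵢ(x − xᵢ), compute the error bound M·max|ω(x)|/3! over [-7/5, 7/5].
343*sqrt(3)*cosh(7/10)/27000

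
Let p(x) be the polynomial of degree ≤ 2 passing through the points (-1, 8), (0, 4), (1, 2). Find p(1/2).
11/4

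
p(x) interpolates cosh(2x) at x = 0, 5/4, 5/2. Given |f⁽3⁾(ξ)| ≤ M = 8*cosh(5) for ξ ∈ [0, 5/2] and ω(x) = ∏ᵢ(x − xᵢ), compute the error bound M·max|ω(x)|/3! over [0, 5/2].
125*sqrt(3)*cosh(5)/216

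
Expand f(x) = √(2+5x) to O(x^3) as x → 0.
sqrt(2) + 5*sqrt(2)*x/4 - 25*sqrt(2)*x**2/32 + O(x**3)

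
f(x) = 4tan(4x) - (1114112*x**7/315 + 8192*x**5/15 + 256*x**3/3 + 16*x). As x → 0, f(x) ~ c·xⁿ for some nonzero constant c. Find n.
9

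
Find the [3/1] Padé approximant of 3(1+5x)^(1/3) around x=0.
(-125*x**3/27 + 25*x**2/3 + 15*x + 3)/(10*x/3 + 1)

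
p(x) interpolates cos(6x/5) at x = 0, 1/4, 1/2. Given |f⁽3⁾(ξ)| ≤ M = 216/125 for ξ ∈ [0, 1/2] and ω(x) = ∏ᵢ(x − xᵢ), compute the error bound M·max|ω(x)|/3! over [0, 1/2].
sqrt(3)/1000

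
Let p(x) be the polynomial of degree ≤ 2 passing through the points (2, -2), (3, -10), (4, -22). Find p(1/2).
5/2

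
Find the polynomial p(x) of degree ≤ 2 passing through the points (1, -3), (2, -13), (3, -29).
-3*x**2 - x + 1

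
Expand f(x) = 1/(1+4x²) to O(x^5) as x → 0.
1 - 4*x**2 + 16*x**4 + O(x**5)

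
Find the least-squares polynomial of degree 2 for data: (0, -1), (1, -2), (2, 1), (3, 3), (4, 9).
-8/7 + (-17/14)x + (13/14)x²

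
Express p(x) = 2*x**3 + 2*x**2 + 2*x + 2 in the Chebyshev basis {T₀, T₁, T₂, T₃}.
(3)T₀ + (7/2)T₁ + T₂ + (1/2)T₃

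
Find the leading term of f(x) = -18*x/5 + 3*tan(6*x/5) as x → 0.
216*x**3/125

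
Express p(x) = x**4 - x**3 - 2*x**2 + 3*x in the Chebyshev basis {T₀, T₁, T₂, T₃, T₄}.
(-5/8)T₀ + (9/4)T₁ + (-1/2)T₂ + (-1/4)T₃ + (1/8)T₄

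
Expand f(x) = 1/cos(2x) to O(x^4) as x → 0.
1 + 2*x**2 + O(x**4)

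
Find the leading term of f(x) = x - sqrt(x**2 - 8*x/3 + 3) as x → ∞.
4/3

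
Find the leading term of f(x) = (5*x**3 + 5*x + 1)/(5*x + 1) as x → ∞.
x**2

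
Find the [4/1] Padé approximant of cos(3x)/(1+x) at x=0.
(27*x**4/8 - 9*x**2/2 + 1)/(x + 1)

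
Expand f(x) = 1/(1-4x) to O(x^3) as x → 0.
1 + 4*x + 16*x**2 + O(x**3)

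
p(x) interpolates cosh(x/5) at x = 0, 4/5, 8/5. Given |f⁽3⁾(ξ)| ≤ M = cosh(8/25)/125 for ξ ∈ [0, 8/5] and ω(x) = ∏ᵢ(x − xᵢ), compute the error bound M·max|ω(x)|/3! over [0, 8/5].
64*sqrt(3)*cosh(8/25)/421875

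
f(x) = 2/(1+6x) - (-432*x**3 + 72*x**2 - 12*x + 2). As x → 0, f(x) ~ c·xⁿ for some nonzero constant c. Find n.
4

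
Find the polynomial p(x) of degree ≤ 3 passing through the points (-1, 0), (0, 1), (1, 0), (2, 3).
x**3 - x**2 - x + 1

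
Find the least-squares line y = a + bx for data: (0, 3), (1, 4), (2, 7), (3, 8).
a = 14/5, b = 9/5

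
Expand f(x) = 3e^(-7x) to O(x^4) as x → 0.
3 - 21*x + 147*x**2/2 - 343*x**3/2 + O(x**4)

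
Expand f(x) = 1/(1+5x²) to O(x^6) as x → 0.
1 - 5*x**2 + 25*x**4 + O(x**6)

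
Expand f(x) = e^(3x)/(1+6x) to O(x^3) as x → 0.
1 - 3*x + 45*x**2/2 + O(x**3)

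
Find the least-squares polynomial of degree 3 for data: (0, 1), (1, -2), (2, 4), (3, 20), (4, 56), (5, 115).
109/126 + (-3019/756)x + (185/252)x² + (25/27)x³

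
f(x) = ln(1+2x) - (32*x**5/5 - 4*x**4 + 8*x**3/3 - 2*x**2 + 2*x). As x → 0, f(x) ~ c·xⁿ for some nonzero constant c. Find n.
6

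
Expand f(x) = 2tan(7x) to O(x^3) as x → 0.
14*x + O(x**3)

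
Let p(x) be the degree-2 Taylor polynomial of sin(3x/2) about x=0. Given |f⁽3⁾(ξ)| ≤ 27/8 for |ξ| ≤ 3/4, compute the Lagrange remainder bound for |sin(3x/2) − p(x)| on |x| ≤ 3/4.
243/1024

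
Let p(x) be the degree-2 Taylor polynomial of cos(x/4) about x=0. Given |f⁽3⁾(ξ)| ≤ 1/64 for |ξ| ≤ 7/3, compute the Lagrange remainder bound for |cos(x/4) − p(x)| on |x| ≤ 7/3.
343/10368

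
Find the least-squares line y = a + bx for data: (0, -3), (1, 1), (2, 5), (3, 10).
a = -16/5, b = 43/10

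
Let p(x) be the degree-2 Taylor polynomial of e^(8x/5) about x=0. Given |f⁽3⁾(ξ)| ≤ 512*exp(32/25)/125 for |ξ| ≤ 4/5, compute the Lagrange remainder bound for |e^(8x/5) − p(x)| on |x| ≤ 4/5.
16384*exp(32/25)/46875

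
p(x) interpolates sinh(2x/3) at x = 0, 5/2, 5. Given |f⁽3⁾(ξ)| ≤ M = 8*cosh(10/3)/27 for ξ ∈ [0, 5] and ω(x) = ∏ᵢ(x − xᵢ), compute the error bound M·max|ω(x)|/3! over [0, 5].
125*sqrt(3)*cosh(10/3)/729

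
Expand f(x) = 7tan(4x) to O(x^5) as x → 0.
28*x + 448*x**3/3 + O(x**5)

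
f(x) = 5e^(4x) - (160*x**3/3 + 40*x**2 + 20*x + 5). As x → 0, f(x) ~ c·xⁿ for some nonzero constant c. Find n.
4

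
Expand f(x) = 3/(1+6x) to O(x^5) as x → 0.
3 - 18*x + 108*x**2 - 648*x**3 + 3888*x**4 + O(x**5)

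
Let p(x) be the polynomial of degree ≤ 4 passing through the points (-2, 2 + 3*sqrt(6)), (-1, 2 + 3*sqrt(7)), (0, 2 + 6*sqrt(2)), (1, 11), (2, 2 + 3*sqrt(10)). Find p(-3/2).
-105*sqrt(2)/32 - 15*sqrt(10)/128 + 105*sqrt(6)/128 + 127/32 + 105*sqrt(7)/32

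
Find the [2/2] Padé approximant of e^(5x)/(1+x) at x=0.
(175*x**2/132 + 20*x/11 + 1)/(205*x**2/132 - 24*x/11 + 1)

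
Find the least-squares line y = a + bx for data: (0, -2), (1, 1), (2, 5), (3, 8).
a = -21/10, b = 17/5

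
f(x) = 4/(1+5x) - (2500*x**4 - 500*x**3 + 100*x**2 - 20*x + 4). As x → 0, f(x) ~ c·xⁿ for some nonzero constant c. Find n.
5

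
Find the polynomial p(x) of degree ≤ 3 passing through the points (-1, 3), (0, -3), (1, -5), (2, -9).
-x**3 + 2*x**2 - 3*x - 3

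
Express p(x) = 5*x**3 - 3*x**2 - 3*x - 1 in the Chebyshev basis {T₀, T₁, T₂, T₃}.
(-5/2)T₀ + (3/4)T₁ + (-3/2)T₂ + (5/4)T₃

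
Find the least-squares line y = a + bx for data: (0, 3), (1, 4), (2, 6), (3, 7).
a = 29/10, b = 7/5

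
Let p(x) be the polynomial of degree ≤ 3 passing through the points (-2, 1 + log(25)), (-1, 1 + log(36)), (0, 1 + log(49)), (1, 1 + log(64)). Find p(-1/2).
-log(5)/8 + 3*log(2)/4 + 1 + 9*log(21)/8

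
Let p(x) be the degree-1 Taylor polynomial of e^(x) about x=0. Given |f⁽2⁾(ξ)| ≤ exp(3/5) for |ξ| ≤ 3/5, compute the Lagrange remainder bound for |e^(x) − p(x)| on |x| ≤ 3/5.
9*exp(3/5)/50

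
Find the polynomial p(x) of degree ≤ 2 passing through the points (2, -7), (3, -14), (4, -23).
-x**2 - 2*x + 1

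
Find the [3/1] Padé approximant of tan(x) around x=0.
x**3/3 + x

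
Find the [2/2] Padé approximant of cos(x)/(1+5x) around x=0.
(-295*x**2/588 + 5*x/294 + 1)/(x**2/12 + 1475*x/294 + 1)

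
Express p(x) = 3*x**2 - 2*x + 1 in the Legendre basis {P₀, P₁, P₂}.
(2)P₀ + (-2)P₁ + (2)P₂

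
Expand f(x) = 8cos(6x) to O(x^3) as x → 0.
8 - 144*x**2 + O(x**3)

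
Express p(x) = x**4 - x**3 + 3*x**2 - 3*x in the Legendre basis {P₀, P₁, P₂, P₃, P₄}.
(6/5)P₀ + (-18/5)P₁ + (18/7)P₂ + (-2/5)P₃ + (8/35)P₄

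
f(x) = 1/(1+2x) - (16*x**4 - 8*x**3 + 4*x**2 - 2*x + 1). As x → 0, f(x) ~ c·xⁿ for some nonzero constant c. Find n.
5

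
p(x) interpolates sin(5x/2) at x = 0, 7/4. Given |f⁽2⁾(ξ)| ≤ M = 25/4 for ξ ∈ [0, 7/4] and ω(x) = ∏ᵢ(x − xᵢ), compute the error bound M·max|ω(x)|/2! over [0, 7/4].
1225/512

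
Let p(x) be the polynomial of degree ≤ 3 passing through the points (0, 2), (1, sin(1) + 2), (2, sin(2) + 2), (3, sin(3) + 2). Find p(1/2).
-5*sin(2)/16 + sin(3)/16 + 15*sin(1)/16 + 2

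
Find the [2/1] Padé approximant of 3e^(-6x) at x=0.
(18*x**2 - 12*x + 3)/(2*x + 1)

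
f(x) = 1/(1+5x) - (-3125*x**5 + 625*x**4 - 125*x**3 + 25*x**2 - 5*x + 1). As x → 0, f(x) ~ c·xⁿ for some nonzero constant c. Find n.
6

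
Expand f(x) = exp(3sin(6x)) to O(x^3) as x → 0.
1 + 18*x + 162*x**2 + O(x**3)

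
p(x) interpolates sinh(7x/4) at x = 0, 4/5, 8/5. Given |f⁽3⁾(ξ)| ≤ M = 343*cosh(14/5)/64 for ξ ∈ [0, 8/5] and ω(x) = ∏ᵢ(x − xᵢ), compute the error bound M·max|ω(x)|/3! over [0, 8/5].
343*sqrt(3)*cosh(14/5)/3375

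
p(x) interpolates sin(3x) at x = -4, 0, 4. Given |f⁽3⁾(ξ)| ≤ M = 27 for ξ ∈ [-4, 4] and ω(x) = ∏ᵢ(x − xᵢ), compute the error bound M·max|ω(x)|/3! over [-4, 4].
64*sqrt(3)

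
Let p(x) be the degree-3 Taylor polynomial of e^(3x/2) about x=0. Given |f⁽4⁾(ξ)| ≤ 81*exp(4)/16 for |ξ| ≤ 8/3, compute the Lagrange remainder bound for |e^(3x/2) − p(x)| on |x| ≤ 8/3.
32*exp(4)/3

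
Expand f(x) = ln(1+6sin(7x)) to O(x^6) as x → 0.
42*x - 882*x**2 + 24353*x**3 - 763518*x**4 + 102136139*x**5/4 + O(x**6)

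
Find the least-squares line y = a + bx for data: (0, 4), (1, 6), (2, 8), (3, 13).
a = 17/5, b = 29/10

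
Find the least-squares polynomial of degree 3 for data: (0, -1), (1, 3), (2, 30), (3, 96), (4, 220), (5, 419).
-19/18 + (-755/756)x + (293/126)x² + (317/108)x³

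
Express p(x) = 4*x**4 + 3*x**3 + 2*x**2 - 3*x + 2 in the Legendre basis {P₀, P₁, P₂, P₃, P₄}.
(52/15)P₀ + (-6/5)P₁ + (76/21)P₂ + (6/5)P₃ + (32/35)P₄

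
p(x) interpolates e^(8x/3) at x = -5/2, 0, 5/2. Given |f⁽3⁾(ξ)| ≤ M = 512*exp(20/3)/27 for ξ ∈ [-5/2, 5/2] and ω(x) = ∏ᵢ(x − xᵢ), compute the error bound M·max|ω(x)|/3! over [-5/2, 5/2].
8000*sqrt(3)*exp(20/3)/729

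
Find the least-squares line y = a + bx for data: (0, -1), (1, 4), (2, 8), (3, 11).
a = -1/2, b = 4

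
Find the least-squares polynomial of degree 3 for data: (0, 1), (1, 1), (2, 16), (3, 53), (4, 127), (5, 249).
17/21 + (-29/18)x + (11/21)x² + (35/18)x³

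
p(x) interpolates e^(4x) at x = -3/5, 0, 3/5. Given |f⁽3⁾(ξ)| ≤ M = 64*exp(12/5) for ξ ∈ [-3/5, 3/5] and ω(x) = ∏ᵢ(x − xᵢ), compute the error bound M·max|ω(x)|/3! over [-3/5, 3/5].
64*sqrt(3)*exp(12/5)/125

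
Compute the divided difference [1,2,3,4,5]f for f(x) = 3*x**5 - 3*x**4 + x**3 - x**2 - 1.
42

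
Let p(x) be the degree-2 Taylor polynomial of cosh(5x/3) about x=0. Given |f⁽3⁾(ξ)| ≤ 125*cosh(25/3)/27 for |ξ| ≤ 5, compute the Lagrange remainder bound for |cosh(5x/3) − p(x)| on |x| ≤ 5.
15625*cosh(25/3)/162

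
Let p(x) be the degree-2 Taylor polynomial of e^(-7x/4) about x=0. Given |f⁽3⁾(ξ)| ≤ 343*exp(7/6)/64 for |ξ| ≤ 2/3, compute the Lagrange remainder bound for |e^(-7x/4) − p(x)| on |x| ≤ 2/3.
343*exp(7/6)/1296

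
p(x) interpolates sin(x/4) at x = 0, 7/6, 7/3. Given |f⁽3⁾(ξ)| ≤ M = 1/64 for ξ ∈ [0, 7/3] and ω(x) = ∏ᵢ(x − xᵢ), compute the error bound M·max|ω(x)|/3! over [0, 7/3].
343*sqrt(3)/373248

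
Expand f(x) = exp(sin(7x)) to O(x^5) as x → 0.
1 + 7*x + 49*x**2/2 - 2401*x**4/8 + O(x**5)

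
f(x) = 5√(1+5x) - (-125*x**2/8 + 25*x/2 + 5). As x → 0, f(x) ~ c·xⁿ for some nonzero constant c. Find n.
3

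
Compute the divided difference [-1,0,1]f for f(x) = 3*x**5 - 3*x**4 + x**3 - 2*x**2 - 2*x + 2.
-5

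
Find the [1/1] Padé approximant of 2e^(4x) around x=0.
(4*x + 2)/(1 - 2*x)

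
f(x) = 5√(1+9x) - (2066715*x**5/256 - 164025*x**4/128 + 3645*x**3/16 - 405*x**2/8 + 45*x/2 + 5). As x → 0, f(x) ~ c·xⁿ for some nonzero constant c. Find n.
6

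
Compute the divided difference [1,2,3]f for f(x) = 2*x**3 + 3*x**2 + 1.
15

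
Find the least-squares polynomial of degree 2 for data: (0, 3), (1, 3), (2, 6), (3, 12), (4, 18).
96/35 + (-27/70)x + (15/14)x²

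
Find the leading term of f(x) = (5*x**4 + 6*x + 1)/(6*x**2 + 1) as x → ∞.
5*x**2/6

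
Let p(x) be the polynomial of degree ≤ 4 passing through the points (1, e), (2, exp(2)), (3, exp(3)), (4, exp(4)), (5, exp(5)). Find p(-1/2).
e*(-1540*exp(3) - 2772*e + 1155 + 315*exp(4) + 2970*exp(2))/128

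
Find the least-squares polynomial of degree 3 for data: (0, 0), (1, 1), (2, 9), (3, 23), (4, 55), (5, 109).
-11/42 + (617/252)x + (-53/42)x² + (37/36)x³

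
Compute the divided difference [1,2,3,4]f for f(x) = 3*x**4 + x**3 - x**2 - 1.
31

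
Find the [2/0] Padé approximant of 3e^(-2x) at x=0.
6*x**2 - 6*x + 3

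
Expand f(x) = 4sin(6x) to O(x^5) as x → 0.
24*x - 144*x**3 + O(x**5)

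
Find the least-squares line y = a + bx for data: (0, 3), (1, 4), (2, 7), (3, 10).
a = 12/5, b = 12/5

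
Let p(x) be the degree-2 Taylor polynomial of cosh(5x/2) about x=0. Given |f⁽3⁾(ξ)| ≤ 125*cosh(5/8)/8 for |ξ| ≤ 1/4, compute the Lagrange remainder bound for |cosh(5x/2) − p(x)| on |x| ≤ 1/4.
125*cosh(5/8)/3072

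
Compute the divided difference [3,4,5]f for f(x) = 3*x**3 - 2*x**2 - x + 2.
34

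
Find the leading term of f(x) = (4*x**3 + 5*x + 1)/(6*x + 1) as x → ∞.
2*x**2/3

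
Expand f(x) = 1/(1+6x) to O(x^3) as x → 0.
1 - 6*x + 36*x**2 + O(x**3)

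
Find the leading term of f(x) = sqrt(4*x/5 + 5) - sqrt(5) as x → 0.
2*sqrt(5)*x/25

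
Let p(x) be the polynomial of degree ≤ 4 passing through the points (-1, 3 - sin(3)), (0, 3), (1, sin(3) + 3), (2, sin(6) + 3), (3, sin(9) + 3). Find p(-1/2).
-105*sin(3)/128 + 7*sin(6)/32 - 5*sin(9)/128 + 3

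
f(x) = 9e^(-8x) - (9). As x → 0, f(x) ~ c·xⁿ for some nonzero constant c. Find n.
1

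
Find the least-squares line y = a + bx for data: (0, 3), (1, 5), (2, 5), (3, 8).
a = 3, b = 3/2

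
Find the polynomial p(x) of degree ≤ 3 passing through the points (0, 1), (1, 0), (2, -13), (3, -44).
-x**3 - 3*x**2 + 3*x + 1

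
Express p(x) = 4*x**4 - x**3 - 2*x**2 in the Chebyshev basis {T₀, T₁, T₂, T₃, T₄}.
(1/2)T₀ + (-3/4)T₁ + T₂ + (-1/4)T₃ + (1/2)T₄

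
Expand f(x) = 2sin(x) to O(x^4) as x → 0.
2*x - x**3/3 + O(x**4)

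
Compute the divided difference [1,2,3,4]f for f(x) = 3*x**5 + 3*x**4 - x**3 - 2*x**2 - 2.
224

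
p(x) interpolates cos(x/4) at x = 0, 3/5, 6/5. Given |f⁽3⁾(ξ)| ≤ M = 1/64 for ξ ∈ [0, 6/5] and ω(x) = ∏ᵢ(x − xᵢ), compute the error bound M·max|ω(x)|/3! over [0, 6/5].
sqrt(3)/8000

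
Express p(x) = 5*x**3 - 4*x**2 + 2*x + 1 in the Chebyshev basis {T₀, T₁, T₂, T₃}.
-T₀ + (23/4)T₁ + (-2)T₂ + (5/4)T₃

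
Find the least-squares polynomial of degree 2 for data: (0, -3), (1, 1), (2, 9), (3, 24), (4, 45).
-96/35 + (13/70)x + (41/14)x²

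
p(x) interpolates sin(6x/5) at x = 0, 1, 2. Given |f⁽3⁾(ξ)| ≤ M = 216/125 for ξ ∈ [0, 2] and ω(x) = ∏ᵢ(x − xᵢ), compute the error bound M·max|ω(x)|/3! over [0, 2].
8*sqrt(3)/125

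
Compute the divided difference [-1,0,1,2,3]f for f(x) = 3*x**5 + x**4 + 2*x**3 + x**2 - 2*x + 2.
16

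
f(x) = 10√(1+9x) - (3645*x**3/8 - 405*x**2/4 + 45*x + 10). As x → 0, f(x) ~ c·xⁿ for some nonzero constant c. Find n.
4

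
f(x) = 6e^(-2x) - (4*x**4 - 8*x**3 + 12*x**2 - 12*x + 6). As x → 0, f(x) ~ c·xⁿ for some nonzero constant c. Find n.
5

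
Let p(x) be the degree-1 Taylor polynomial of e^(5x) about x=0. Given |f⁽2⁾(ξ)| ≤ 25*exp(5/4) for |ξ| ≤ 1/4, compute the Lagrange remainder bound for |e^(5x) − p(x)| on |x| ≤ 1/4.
25*exp(5/4)/32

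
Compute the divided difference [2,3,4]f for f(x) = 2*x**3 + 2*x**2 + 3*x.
20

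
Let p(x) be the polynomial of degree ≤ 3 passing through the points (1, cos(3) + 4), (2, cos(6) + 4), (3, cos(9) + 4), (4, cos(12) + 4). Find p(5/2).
9*cos(9)/16 - cos(12)/16 - cos(3)/16 + 9*cos(6)/16 + 4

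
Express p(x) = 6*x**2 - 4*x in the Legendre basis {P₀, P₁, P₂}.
(2)P₀ + (-4)P₁ + (4)P₂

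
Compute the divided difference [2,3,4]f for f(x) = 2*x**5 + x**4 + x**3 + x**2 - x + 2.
635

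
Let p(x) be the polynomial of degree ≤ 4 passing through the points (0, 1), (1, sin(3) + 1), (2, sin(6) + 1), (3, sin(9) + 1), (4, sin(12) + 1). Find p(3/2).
45*sin(6)/64 - 5*sin(9)/32 + 3*sin(12)/128 + 15*sin(3)/32 + 1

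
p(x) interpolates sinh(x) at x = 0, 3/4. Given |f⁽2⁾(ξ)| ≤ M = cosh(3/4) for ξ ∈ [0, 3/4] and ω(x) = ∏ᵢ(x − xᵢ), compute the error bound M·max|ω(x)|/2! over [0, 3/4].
9*cosh(3/4)/128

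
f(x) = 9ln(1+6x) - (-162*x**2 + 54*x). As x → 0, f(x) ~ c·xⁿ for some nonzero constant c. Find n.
3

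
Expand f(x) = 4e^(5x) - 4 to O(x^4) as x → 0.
20*x + 50*x**2 + 250*x**3/3 + O(x**4)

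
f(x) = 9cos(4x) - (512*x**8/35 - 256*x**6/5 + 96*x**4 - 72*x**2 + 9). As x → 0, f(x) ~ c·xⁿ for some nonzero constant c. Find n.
10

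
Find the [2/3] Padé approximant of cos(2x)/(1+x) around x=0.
(1 - 5*x**2/3)/(x**3/3 + x**2/3 + x + 1)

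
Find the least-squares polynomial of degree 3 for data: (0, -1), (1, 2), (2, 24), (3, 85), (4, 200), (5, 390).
-125/126 + (-97/108)x + (97/126)x² + (325/108)x³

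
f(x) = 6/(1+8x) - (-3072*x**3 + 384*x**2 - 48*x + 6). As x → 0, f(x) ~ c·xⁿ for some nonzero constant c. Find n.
4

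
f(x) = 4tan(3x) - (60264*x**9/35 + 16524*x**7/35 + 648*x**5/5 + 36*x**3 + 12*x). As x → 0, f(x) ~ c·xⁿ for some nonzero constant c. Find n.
11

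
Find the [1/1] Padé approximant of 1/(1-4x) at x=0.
1/(1 - 4*x)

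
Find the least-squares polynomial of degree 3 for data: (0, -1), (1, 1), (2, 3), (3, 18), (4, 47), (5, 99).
-7/9 + (314/189)x + (-227/126)x² + (59/54)x³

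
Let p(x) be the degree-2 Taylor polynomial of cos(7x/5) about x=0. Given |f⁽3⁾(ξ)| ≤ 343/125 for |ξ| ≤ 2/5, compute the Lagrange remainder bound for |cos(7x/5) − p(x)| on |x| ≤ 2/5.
1372/46875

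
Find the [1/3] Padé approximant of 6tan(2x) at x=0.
12*x/(1 - 4*x**2/3)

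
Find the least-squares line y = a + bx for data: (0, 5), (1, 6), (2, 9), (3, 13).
a = 21/5, b = 27/10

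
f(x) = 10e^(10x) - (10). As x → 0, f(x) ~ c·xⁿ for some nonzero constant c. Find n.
1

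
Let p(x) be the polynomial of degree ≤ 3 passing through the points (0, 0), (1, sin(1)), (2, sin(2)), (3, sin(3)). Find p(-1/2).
-35*sin(1)/16 - 5*sin(3)/16 + 21*sin(2)/16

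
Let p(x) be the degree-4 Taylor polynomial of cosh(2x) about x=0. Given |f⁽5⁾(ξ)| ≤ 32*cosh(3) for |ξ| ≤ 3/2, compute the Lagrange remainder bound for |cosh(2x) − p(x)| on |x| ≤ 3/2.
81*cosh(3)/40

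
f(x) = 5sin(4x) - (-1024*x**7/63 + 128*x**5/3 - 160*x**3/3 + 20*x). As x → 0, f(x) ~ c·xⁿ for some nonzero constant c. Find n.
9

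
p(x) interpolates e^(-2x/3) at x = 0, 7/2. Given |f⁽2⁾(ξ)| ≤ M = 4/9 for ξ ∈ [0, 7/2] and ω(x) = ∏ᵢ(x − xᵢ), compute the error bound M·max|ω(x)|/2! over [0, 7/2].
49/72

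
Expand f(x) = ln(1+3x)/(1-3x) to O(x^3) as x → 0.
3*x + 9*x**2/2 + O(x**3)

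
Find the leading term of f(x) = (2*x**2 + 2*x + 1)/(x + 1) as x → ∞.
2*x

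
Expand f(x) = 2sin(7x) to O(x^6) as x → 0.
14*x - 343*x**3/3 + 16807*x**5/60 + O(x**6)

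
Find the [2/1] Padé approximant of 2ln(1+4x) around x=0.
8*x*(2*x + 3)/(3*(8*x/3 + 1))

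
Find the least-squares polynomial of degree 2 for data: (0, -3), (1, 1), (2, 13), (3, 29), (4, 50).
-118/35 + (89/35)x + (19/7)x²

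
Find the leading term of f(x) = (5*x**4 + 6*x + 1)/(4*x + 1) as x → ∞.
5*x**3/4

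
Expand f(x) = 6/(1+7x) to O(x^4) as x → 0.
6 - 42*x + 294*x**2 - 2058*x**3 + O(x**4)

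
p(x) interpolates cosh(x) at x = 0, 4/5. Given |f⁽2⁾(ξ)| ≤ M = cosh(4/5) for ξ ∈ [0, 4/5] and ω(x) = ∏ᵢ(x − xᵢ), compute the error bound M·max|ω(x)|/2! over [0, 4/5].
2*cosh(4/5)/25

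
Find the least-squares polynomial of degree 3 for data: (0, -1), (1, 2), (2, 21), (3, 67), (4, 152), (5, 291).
-143/126 + (29/108)x + (293/252)x² + (113/54)x³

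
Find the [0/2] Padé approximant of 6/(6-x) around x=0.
1/(1 - x/6)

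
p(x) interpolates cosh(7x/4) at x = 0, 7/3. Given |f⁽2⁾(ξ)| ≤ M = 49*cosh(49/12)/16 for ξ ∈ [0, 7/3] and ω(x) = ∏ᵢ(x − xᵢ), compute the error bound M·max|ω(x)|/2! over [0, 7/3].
2401*cosh(49/12)/1152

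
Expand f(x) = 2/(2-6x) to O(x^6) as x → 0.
1 + 3*x + 9*x**2 + 27*x**3 + 81*x**4 + 243*x**5 + O(x**6)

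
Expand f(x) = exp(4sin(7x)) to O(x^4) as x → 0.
1 + 28*x + 392*x**2 + 3430*x**3 + O(x**4)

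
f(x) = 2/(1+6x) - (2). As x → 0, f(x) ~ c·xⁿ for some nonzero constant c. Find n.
1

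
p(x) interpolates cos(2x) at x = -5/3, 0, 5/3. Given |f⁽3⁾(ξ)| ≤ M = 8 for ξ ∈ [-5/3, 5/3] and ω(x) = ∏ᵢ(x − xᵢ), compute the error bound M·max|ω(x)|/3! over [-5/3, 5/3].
1000*sqrt(3)/729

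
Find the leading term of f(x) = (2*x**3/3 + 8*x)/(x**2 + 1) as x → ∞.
2*x/3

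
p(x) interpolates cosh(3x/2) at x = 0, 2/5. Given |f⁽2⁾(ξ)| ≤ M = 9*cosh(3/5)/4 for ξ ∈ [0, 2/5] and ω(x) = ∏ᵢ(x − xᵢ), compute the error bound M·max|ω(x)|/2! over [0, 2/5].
9*cosh(3/5)/200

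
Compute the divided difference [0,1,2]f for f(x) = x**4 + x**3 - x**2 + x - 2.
9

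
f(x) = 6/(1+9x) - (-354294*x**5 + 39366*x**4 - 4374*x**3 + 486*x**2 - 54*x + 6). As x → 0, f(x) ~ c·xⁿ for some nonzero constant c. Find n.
6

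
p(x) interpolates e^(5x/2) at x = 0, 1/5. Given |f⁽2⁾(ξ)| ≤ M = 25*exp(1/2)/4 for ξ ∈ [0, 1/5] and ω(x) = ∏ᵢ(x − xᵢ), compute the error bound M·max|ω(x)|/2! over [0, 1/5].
exp(1/2)/32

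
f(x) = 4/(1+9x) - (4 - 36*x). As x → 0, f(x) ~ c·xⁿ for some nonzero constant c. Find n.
2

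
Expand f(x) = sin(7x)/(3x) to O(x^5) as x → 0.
7/3 - 343*x**2/18 + 16807*x**4/360 + O(x**5)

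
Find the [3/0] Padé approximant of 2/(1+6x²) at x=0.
2 - 12*x**2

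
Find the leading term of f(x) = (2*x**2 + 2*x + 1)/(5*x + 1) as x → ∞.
2*x/5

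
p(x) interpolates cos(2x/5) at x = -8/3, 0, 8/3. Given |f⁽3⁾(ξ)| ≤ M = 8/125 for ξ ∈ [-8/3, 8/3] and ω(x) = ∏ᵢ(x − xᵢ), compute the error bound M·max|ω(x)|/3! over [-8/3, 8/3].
4096*sqrt(3)/91125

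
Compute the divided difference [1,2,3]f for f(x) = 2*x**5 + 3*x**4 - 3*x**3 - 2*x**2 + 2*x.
235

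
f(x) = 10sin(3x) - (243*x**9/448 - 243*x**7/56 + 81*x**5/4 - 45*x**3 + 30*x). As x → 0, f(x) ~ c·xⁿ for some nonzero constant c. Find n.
11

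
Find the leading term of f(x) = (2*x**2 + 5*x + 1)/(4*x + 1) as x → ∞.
x/2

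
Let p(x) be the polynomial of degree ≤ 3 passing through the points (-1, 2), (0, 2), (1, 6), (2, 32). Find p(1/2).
19/8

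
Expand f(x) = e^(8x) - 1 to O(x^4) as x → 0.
8*x + 32*x**2 + 256*x**3/3 + O(x**4)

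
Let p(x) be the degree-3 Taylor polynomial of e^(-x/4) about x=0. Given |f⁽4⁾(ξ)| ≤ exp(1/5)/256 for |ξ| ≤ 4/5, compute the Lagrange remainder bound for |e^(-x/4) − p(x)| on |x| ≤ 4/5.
exp(1/5)/15000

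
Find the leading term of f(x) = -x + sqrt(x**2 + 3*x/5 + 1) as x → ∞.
3/10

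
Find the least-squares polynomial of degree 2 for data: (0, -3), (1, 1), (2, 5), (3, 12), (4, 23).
-18/7 + (101/70)x + (17/14)x²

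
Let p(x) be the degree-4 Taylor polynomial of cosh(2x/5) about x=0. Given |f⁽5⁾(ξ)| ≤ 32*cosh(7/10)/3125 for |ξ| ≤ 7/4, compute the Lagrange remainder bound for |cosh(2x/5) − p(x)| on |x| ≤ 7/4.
16807*cosh(7/10)/12000000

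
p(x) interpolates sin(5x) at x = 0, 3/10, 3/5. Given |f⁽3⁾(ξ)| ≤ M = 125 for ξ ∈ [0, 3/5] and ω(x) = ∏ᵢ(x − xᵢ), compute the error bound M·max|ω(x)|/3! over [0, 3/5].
sqrt(3)/8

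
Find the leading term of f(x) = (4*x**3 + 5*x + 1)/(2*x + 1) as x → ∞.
2*x**2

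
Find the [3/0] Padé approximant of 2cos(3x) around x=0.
2 - 9*x**2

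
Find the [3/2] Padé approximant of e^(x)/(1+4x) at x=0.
(3299*x**3/76260 + 6429*x**2/25420 + 957*x/1271 + 1)/(-25121*x**2/25420 + 4770*x/1271 + 1)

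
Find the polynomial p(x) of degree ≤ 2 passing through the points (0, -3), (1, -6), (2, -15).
-3*x**2 - 3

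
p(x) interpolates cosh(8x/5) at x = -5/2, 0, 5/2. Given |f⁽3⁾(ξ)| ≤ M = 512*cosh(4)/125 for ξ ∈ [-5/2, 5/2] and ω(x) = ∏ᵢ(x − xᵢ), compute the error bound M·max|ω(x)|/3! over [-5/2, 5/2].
64*sqrt(3)*cosh(4)/27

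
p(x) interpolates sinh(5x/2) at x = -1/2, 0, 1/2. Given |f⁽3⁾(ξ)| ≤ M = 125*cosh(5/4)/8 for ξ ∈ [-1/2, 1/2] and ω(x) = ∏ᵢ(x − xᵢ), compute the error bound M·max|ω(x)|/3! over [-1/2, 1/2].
125*sqrt(3)*cosh(5/4)/1728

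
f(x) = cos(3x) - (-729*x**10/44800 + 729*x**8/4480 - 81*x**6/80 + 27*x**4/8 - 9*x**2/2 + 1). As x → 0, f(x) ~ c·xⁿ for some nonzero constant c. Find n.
12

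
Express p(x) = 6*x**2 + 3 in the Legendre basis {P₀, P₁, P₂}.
(5)P₀ + (4)P₂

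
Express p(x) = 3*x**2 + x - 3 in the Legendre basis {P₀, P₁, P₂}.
(-2)P₀ + P₁ + (2)P₂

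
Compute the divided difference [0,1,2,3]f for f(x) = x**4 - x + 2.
6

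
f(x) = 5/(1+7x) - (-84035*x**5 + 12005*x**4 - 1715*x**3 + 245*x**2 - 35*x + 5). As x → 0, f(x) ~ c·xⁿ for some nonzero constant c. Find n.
6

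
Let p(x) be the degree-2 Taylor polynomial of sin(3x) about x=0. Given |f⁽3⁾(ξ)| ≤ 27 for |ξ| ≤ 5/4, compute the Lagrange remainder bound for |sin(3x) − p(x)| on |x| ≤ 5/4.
1125/128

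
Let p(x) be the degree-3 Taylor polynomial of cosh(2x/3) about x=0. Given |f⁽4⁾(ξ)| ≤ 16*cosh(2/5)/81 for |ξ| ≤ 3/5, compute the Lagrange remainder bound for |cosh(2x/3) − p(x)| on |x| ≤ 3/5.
2*cosh(2/5)/1875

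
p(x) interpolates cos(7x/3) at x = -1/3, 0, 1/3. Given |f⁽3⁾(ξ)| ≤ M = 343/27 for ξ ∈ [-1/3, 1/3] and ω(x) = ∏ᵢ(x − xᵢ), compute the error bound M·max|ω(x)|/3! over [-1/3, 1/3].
343*sqrt(3)/19683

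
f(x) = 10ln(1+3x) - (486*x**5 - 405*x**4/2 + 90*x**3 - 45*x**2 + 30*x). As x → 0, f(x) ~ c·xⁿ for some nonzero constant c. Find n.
6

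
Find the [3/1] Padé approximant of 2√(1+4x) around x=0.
(-2*x**3 + 6*x**2 + 9*x + 2)/(5*x/2 + 1)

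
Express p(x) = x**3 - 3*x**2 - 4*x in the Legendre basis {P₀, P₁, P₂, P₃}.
-P₀ + (-17/5)P₁ + (-2)P₂ + (2/5)P₃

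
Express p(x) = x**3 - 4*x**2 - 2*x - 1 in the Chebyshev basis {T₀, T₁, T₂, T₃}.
(-3)T₀ + (-5/4)T₁ + (-2)T₂ + (1/4)T₃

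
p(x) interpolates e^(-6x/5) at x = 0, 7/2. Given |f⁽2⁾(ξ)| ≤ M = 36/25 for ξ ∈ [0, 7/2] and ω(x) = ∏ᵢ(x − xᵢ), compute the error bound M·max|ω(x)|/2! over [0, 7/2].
441/200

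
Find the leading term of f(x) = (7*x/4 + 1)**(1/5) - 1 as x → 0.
7*x/20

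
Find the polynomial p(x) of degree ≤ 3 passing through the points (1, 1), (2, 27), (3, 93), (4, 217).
3*x**3 + 2*x**2 - x - 3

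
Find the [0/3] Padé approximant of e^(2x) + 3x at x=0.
1/(-319*x**3/3 + 23*x**2 - 5*x + 1)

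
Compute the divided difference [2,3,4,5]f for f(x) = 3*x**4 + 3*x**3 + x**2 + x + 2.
45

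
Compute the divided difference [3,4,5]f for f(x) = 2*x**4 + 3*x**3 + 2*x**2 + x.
232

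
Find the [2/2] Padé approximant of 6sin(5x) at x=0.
30*x/(25*x**2/6 + 1)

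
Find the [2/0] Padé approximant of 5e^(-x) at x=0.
5*x**2/2 - 5*x + 5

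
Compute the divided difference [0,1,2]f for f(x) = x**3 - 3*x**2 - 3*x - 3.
0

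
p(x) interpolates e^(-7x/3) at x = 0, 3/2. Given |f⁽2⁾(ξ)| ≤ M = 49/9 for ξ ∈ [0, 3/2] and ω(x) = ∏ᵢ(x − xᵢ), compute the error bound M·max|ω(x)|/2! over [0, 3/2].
49/32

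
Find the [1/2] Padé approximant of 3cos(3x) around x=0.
3/(9*x**2/2 + 1)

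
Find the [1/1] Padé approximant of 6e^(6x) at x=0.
(18*x + 6)/(1 - 3*x)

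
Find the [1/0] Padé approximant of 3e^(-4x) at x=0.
3 - 12*x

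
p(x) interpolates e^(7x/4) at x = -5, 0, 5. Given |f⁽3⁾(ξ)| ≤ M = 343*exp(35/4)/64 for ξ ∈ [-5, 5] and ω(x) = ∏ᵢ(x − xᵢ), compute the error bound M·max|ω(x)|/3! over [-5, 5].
42875*sqrt(3)*exp(35/4)/1728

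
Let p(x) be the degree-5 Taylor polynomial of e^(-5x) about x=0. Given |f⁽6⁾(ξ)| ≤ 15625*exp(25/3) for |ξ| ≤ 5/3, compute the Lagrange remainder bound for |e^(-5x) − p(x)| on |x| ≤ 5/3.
48828125*exp(25/3)/104976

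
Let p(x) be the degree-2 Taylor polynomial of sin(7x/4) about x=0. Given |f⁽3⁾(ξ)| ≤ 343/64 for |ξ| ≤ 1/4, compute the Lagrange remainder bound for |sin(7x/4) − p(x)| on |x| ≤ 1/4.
343/24576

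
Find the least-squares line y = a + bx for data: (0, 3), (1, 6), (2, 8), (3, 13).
a = 27/10, b = 16/5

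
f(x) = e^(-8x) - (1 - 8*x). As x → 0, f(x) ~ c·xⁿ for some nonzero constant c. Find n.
2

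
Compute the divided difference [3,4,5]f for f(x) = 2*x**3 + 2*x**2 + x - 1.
26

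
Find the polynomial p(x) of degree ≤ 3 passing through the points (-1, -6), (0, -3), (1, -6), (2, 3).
3*x**3 - 3*x**2 - 3*x - 3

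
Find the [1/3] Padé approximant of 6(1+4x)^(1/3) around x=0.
(20*x + 6)/(64*x**3/81 - 8*x**2/9 + 2*x + 1)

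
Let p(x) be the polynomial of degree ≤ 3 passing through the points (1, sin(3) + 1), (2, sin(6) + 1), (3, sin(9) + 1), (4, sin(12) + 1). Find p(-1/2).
105*sin(3)/16 + 1 - 35*sin(12)/16 - 189*sin(6)/16 + 135*sin(9)/16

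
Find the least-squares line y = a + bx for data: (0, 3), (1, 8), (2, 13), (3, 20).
a = 13/5, b = 28/5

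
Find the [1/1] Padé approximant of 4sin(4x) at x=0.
16*x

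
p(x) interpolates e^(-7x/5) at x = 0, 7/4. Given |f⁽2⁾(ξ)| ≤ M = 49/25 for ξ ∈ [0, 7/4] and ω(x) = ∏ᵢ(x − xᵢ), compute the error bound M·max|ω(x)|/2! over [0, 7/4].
2401/3200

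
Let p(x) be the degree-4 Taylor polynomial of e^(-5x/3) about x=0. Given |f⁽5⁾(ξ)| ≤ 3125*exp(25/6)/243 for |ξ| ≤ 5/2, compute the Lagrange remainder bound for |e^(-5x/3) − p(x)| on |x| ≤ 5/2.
1953125*exp(25/6)/186624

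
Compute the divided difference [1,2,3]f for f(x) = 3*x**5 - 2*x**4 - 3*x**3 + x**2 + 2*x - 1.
203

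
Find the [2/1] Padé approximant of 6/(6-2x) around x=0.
1/(1 - x/3)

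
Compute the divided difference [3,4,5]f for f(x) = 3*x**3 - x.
36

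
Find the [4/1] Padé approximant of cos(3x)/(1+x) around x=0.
(27*x**4/8 - 9*x**2/2 + 1)/(x + 1)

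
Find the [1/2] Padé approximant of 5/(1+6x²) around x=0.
5/(6*x**2 + 1)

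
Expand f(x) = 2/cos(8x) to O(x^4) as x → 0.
2 + 64*x**2 + O(x**4)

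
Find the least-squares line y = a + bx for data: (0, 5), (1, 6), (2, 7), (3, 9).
a = 24/5, b = 13/10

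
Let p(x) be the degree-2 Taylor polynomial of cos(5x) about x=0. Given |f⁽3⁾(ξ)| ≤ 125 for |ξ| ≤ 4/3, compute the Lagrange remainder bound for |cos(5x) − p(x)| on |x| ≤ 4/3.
4000/81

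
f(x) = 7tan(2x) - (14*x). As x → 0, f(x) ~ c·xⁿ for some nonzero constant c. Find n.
3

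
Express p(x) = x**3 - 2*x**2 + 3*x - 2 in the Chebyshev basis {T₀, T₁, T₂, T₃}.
(-3)T₀ + (15/4)T₁ - T₂ + (1/4)T₃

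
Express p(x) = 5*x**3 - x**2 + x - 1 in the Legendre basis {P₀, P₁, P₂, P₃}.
(-4/3)P₀ + (4)P₁ + (-2/3)P₂ + (2)P₃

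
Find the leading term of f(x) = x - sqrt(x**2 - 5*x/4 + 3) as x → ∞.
5/8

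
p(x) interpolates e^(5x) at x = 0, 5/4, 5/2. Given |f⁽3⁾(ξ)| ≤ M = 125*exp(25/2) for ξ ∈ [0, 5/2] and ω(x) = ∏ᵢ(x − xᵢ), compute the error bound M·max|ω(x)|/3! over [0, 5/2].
15625*sqrt(3)*exp(25/2)/1728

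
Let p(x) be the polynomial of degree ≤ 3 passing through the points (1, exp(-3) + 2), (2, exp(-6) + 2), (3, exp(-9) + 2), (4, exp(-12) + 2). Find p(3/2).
(-5*exp(3) + 1 + 15*exp(6) + 5*exp(9) + 32*exp(12))*exp(-12)/16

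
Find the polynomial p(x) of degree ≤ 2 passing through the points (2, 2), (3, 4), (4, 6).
2*x - 2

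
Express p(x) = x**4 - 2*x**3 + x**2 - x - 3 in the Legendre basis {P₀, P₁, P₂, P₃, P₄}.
(-37/15)P₀ + (-11/5)P₁ + (26/21)P₂ + (-4/5)P₃ + (8/35)P₄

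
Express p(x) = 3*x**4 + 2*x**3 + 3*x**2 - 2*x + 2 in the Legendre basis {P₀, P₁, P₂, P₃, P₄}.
(18/5)P₀ + (-4/5)P₁ + (26/7)P₂ + (4/5)P₃ + (24/35)P₄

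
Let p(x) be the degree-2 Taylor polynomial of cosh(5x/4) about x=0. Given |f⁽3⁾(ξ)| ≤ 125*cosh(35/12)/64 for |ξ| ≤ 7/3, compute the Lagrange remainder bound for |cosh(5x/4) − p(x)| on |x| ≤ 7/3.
42875*cosh(35/12)/10368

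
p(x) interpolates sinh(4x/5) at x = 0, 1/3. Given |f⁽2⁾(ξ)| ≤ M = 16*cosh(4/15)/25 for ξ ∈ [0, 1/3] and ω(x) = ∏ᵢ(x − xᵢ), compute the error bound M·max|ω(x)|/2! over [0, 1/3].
2*cosh(4/15)/225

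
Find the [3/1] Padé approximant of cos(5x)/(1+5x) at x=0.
(125*x**3/24 - 175*x**2/12 + 5*x/12 + 1)/(65*x/12 + 1)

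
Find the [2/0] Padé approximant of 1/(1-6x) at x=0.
36*x**2 + 6*x + 1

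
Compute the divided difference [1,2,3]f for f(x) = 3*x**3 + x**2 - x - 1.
19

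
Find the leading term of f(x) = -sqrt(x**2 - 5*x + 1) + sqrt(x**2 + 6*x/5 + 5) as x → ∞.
31/10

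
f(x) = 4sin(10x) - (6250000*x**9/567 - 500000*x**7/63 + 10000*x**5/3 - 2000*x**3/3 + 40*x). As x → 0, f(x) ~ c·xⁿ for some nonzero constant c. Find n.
11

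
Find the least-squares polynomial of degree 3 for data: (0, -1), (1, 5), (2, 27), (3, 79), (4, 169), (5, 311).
-20/21 + (125/126)x + (17/6)x² + (17/9)x³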